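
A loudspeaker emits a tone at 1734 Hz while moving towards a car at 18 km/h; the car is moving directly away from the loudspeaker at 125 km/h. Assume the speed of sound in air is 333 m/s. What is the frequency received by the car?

1577 Hz

18 km/h = 5 m/s; 125 km/h = 34.72 m/s.
Both move, so f' = f · (v − v_o)/(v − v_s).
f' = 1734 × (333 − 34.72)/(333 − 5) = 1734 × 298.28/328 ≈ 1577 Hz.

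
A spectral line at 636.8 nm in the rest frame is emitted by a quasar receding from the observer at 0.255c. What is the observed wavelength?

826.5 nm

Relativistic Doppler for wavelength: λ' = λ₀ · √((1 + β)/(1 − β)).
λ' = 636.8 × √(1.2550/0.7450) = 636.8 × 1.29791 ≈ 826.5 nm.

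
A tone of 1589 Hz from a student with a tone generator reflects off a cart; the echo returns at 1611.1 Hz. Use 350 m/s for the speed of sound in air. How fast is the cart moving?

2.42 m/s

Double Doppler shift off a moving reflector: f₂ = f₀ · (v + u)/(v − u) (u > 0 toward emitter).
Rearranging, u = v · (f₂ − f₀)/(f₂ + f₀) = 350 × 22.1/3200.1 ≈ 2.42 m/s.
So the cart is moving at 2.42 m/s toward the emitter.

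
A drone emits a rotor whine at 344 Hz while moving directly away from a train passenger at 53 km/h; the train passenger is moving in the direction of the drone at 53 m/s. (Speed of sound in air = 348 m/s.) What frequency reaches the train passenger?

380 Hz

53 km/h = 14.72 m/s.
General Doppler shift: f' = f · (v + v_o)/(v + v_s).
f' = 344 × (348 + 53)/(348 + 14.72) = 344 × 401/362.72 ≈ 380 Hz.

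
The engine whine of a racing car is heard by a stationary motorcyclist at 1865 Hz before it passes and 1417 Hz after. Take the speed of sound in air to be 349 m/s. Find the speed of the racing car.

48 m/s

f₁/f₂ = (v + v_s)/(v − v_s), so v_s = v · (f₁ − f₂)/(f₁ + f₂).
v_s = 349 × (1865 − 1417)/(1865 + 1417) = 349 × 448/3282 ≈ 48 m/s.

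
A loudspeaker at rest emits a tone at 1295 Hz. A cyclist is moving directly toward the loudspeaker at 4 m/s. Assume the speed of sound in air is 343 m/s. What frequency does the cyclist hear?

1310 Hz

Moving observer, stationary source: f' = f · (v + v_o)/v.
f' = 1295 × (343 + 4)/343 = 1295 × 347/343 ≈ 1310 Hz.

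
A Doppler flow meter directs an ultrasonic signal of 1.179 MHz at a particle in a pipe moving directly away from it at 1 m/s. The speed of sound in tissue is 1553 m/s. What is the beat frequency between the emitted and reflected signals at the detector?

1517 Hz

The particle in a pipe first receives the wave as a moving observer: f₁ = f₀ · (v − u)/v = 1.179 × (1553 − 1)/1553 ≈ 1.178241 MHz.
The reflection then acts as a moving source: f₂ = f₁ · v/(v + u) ≈ 1.177483 MHz.
Beat frequency (with f₀ = 1179000 Hz): |f₂ − f₀| = 2u·f₀/(v + u) = 2 × 1 × 1179000/1554 ≈ 1517 Hz.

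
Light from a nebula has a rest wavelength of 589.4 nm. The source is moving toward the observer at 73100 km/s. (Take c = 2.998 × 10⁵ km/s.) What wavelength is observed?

459.6 nm

β = v/c = 73100/299800 = 0.2438.
Relativistic Doppler for wavelength: λ' = λ₀ · √((1 − β)/(1 + β)).
λ' = 589.4 × √(0.7562/1.2438) = 589.4 × 0.77970 ≈ 459.6 nm.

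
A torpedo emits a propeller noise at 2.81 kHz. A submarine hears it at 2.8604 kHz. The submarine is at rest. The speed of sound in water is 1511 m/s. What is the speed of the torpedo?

f' > f, so the torpedo is approaching.
f' = f · v/(v − v_s) ⇒ v_s = v · |1 − f/f'|.
v_s = 1511 × |1 − 2.81/2.8604| = 1511 × 0.01762 ≈ 27 m/s.

27 m/s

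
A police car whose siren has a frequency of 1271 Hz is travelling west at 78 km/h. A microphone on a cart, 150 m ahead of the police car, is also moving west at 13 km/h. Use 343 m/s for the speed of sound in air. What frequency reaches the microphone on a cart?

1342 Hz

78 km/h = 21.67 m/s; 13 km/h = 3.611 m/s.
The microphone on a cart is ahead, so the police car is moving toward it while the microphone on a cart is moving away from the police car.
With source approaching and observer receding, f' = f · (v − v_o)/(v − v_s).
f' = 1271 × (343 − 3.611)/(343 − 21.67) = 1271 × 339.39/321.33 ≈ 1342 Hz.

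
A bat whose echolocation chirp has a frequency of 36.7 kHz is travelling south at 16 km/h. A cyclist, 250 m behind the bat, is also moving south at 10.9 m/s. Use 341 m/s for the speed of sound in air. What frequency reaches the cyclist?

37.4 kHz

16 km/h = 4.444 m/s.
The cyclist is behind, so the bat is moving away from it while the cyclist is moving toward the bat.
Both move, so f' = f · (v + v_o)/(v + v_s).
f' = 36.7 × (341 + 10.9)/(341 + 4.444) = 36.7 × 351.9/345.44 ≈ 37.4 kHz.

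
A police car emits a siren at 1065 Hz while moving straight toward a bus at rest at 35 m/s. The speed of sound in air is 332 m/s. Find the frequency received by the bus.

Only the source moves, toward the listener, so f' = f · v/(v − v_s).
f' = 1065 × 332/(332 − 35) = 1065 × 332/297 ≈ 1191 Hz.

1191 Hz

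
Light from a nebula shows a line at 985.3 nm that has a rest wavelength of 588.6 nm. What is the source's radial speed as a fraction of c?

0.474c

λ'/λ₀ = 1.6740 > 1 (redshift), so the source is receding.
λ'/λ₀ = √((1 + β)/(1 − β)) for a receding source ⇒ β = (r² − 1)/(r² + 1) with r = λ'/λ₀.
β = (2.8022 − 1)/(2.8022 + 1) ≈ 0.474.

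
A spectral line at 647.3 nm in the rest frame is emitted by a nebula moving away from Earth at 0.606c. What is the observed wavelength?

1306.9 nm

Relativistic Doppler for wavelength: λ' = λ₀ · √((1 + β)/(1 − β)).
λ' = 647.3 × √(1.6060/0.3940) = 647.3 × 2.01895 ≈ 1306.9 nm.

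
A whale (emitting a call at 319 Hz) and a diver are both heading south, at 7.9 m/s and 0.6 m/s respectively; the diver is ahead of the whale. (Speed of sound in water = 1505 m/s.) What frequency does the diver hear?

321 Hz

The diver is ahead, so the whale is moving toward it while the diver is moving away from the whale.
With source approaching and observer receding, f' = f · (v − v_o)/(v − v_s).
f' = 319 × (1505 − 0.6)/(1505 − 7.9) = 319 × 1504.4/1497.1 ≈ 321 Hz.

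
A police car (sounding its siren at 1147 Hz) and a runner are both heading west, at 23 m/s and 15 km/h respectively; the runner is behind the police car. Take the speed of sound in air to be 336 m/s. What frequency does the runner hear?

15 km/h = 4.167 m/s.
The runner is behind, so the police car is moving away from it while the runner is moving toward the police car.
General Doppler shift: f' = f · (v + v_o)/(v + v_s).
f' = 1147 × (336 + 4.167)/(336 + 23) = 1147 × 340.17/359 ≈ 1087 Hz.

1087 Hz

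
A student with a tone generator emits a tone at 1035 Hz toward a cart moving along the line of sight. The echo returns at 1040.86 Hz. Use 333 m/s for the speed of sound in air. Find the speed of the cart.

0.94 m/s

Double Doppler shift off a moving reflector: f₂ = f₀ · (v + u)/(v − u) (u > 0 toward emitter).
Rearranging, u = v · (f₂ − f₀)/(f₂ + f₀) = 333 × 5.86/2075.86 ≈ 0.94 m/s.
So the cart is moving at 0.94 m/s toward the emitter.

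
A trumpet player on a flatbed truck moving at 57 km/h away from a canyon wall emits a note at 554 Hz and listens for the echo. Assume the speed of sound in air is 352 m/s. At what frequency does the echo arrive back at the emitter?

57 km/h = 15.83 m/s.
The canyon wall receives the sound from a moving source: f₁ = f₀ · v/(v + v_e) = 554 × 352/367.83 ≈ 530 Hz.
On the return leg the trumpet player on a flatbed truck is a moving observer: f₂ = f₁ · (v − v_e)/v = 530 × 336.17/352 ≈ 506 Hz.

506 Hz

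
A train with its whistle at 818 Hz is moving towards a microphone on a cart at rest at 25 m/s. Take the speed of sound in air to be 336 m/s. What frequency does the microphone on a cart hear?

With the source moving toward a stationary observer, f' = f · v/(v − v_s).
f' = 818 × 336/(336 − 25) = 818 × 336/311 ≈ 884 Hz.

884 Hz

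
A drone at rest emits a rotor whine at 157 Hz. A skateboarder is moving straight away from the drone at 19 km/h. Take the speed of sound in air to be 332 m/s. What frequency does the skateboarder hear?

155 Hz

19 km/h = 5.278 m/s.
Moving observer, stationary source: f' = f · (v − v_o)/v.
f' = 157 × (332 − 5.278)/332 = 157 × 326.72/332 ≈ 155 Hz.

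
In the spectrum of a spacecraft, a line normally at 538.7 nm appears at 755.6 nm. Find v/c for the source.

0.326

λ'/λ₀ = 1.4026 > 1 (redshift), so the source is receding.
λ'/λ₀ = √((1 + β)/(1 − β)) for a receding source ⇒ β = (r² − 1)/(r² + 1) with r = λ'/λ₀.
β = (1.9674 − 1)/(1.9674 + 1) ≈ 0.326.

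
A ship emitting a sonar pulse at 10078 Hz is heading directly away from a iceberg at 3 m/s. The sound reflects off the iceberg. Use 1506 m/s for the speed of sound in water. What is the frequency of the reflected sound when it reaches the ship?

10038 Hz

The iceberg receives the sound from a moving source: f₁ = f₀ · v/(v + v_e) = 10078 × 1506/1509 ≈ 10058 Hz.
On the return leg the ship is a moving observer: f₂ = f₁ · (v − v_e)/v = 10058 × 1503/1506 ≈ 10038 Hz.
Equivalently f₂ = f₀ · (v − v_e)/(v + v_e).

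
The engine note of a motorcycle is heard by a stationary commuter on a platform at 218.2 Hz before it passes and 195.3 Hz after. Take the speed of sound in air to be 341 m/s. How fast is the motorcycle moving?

18.9 m/s

f₁/f₂ = (v + v_s)/(v − v_s), so v_s = v · (f₁ − f₂)/(f₁ + f₂).
v_s = 341 × (218.2 − 195.3)/(218.2 + 195.3) = 341 × 22.9/413.5 ≈ 18.9 m/s.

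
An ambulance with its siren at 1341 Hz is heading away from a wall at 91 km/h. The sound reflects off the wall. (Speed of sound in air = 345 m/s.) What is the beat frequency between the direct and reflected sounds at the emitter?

183 Hz

91 km/h = 25.28 m/s.
The wall receives the sound from a moving source: f₁ = f₀ · v/(v + v_e) = 1341 × 345/370.28 ≈ 1249.5 Hz.
On the return leg the ambulance is a moving observer: f₂ = f₁ · (v − v_e)/v = 1249.5 × 319.72/345 ≈ 1157.9 Hz.
Equivalently f₂ = f₀ · (v − v_e)/(v + v_e).
Beat against the emitted tone: |f₂ − f₀| = 2v_e·f₀/(v + v_e) = 2 × 25.28 × 1341/370.28 ≈ 183 Hz.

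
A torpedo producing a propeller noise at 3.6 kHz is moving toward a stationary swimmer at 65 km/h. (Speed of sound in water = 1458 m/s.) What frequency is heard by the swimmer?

3.65 kHz

65 km/h = 18.06 m/s.
Only the source moves, toward the listener, so f' = f · v/(v − v_s).
f' = 3.6 × 1458/(1458 − 18.06) = 3.6 × 1458/1440 ≈ 3.65 kHz.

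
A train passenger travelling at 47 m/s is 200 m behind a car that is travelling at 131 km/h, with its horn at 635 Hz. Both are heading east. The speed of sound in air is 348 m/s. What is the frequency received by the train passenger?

653 Hz

131 km/h = 36.39 m/s.
The train passenger is behind, so the car is moving away from it while the train passenger is moving toward the car.
With source receding and observer approaching, f' = f · (v + v_o)/(v + v_s).
f' = 635 × (348 + 47)/(348 + 36.39) = 635 × 395/384.39 ≈ 653 Hz.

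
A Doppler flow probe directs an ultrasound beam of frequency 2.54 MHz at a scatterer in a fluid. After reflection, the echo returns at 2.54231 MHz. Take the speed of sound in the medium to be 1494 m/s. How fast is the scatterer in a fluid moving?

0.68 m/s

Double Doppler shift off a moving reflector: f₂ = f₀ · (v + u)/(v − u) (u > 0 toward emitter).
Rearranging, u = v · (f₂ − f₀)/(f₂ + f₀) = 1494 × 0.00231/5.08231 ≈ 0.68 m/s.
So the scatterer in a fluid is moving at 0.68 m/s toward the emitter.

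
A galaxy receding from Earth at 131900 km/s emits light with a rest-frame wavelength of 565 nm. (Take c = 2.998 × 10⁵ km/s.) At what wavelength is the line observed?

906.0 nm

β = v/c = 131900/299800 = 0.4400.
Relativistic Doppler for wavelength: λ' = λ₀ · √((1 + β)/(1 − β)).
λ' = 565 × √(1.4400/0.5600) = 565 × 1.60349 ≈ 906.0 nm.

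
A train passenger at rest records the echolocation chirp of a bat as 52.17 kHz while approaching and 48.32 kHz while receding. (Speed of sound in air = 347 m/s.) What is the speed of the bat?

13.3 m/s

f₁/f₂ = (v + v_s)/(v − v_s), so v_s = v · (f₁ − f₂)/(f₁ + f₂).
v_s = 347 × (52.17 − 48.32)/(52.17 + 48.32) = 347 × 3.85/100.49 ≈ 13.3 m/s.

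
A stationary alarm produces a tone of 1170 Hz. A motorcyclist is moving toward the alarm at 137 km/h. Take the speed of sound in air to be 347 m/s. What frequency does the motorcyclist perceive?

1298 Hz

137 km/h = 38.06 m/s.
Moving observer, stationary source: f' = f · (v + v_o)/v.
f' = 1170 × (347 + 38.06)/347 = 1170 × 385.06/347 ≈ 1298 Hz.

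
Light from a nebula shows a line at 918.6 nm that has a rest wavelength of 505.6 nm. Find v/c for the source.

0.535

λ'/λ₀ = 1.8169 > 1 (redshift), so the source is receding.
λ'/λ₀ = √((1 + β)/(1 − β)) for a receding source ⇒ β = (r² − 1)/(r² + 1) with r = λ'/λ₀.
β = (3.3009 − 1)/(3.3009 + 1) ≈ 0.535.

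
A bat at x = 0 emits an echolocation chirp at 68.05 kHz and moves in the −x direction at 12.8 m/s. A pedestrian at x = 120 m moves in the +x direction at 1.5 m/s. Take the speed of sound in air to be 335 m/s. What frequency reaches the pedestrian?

65.3 kHz

The observer lies on the +x side, so the source is heading away from the observer and the observer is heading away from the source.
With source receding and observer receding, f' = f · (v − v_o)/(v + v_s).
f' = 68.05 × (335 − 1.5)/(335 + 12.8) = 68.05 × 333.5/347.8 ≈ 65.3 kHz.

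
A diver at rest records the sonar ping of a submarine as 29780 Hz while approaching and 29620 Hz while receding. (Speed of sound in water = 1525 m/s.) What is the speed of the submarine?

4.1 m/s

f₁/f₂ = (v + v_s)/(v − v_s), so v_s = v · (f₁ − f₂)/(f₁ + f₂).
v_s = 1525 × (29780 − 29620)/(29780 + 29620) = 1525 × 160/59400 ≈ 4.1 m/s.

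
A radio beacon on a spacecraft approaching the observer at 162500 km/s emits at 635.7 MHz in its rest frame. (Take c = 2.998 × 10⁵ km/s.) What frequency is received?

1166.5 MHz

β = v/c = 162500/299800 = 0.5420.
Relativistic Doppler for frequency: f' = f₀ · √((1 + β)/(1 − β)).
f' = 635.7 × √(1.5420/0.4580) = 635.7 × 1.83496 ≈ 1166.5 MHz.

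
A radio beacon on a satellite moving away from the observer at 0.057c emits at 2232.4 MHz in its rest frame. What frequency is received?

2108.6 MHz

Relativistic Doppler for frequency: f' = f₀ · √((1 − β)/(1 + β)).
f' = 2232.4 × √(0.9430/1.0570) = 2232.4 × 0.94454 ≈ 2108.6 MHz.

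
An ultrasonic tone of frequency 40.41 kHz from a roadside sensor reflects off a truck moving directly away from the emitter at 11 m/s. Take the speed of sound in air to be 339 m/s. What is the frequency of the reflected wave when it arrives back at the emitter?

37.9 kHz

The truck first receives the wave as a moving observer: f₁ = f₀ · (v − u)/v = 40.41 × (339 − 11)/339 ≈ 39.1 kHz.
On reflection it acts as a source moving away from the stationary detector: f₂ = f₁ · v/(v + u) = 39.1 × 339/350 ≈ 37.9 kHz.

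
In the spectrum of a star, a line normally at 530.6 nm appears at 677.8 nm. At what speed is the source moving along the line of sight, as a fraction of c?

0.240

λ'/λ₀ = 1.2774 > 1 (redshift), so the source is receding.
λ'/λ₀ = √((1 + β)/(1 − β)) for a receding source ⇒ β = (r² − 1)/(r² + 1) with r = λ'/λ₀.
β = (1.6318 − 1)/(1.6318 + 1) ≈ 0.240.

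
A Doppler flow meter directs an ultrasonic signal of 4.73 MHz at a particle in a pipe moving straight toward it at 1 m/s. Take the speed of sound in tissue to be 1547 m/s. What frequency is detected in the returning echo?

4.736 MHz

The particle in a pipe first receives the wave as a moving observer: f₁ = f₀ · (v + u)/v = 4.73 × (1547 + 1)/1547 ≈ 4.733 MHz.
On reflection it acts as a source moving toward the stationary detector: f₂ = f₁ · v/(v − u) = 4.733 × 1547/1546 ≈ 4.736 MHz.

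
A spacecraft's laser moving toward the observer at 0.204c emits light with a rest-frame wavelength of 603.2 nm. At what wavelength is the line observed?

490.5 nm

Relativistic Doppler for wavelength: λ' = λ₀ · √((1 − β)/(1 + β)).
λ' = 603.2 × √(0.7960/1.2040) = 603.2 × 0.81310 ≈ 490.5 nm.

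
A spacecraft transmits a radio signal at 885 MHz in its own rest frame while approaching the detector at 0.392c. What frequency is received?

1339.1 MHz

Relativistic Doppler for frequency: f' = f₀ · √((1 + β)/(1 − β)).
f' = 885 × √(1.3920/0.6080) = 885 × 1.51310 ≈ 1339.1 MHz.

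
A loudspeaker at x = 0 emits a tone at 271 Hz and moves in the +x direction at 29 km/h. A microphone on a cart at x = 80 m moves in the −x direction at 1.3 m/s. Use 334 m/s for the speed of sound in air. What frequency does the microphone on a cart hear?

279 Hz

29 km/h = 8.056 m/s.
The observer lies on the +x side, so the source is heading toward the observer and the observer is heading toward the source.
General Doppler shift: f' = f · (v + v_o)/(v − v_s).
f' = 271 × (334 + 1.3)/(334 − 8.056) = 271 × 335.3/325.94 ≈ 279 Hz.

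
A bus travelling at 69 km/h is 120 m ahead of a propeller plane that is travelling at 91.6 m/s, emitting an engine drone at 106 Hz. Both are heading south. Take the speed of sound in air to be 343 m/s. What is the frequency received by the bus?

137 Hz

69 km/h = 19.17 m/s.
The bus is ahead, so the propeller plane is moving toward it while the bus is moving away from the propeller plane.
Both move, so f' = f · (v − v_o)/(v − v_s).
f' = 106 × (343 − 19.17)/(343 − 91.6) = 106 × 323.83/251.4 ≈ 137 Hz.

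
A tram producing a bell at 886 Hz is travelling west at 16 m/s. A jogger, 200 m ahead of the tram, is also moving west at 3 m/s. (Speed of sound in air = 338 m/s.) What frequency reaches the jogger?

922 Hz

The jogger is ahead, so the tram is moving toward it while the jogger is moving away from the tram.
General Doppler shift: f' = f · (v − v_o)/(v − v_s).
f' = 886 × (338 − 3)/(338 − 16) = 886 × 335/322 ≈ 922 Hz.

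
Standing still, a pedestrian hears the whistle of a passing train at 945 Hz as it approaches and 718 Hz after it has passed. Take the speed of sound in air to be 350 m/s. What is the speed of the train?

f₁/f₂ = (v + v_s)/(v − v_s), so v_s = v · (f₁ − f₂)/(f₁ + f₂).
v_s = 350 × (945 − 718)/(945 + 718) = 350 × 227/1663 ≈ 48 m/s.

48 m/s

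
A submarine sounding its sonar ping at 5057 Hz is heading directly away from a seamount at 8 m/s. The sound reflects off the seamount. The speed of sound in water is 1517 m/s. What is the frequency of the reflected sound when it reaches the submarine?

The seamount receives the sound from a moving source: f₁ = f₀ · v/(v + v_e) = 5057 × 1517/1525 ≈ 5030 Hz.
On the return leg the submarine is a moving observer: f₂ = f₁ · (v − v_e)/v = 5030 × 1509/1517 ≈ 5004 Hz.
Equivalently f₂ = f₀ · (v − v_e)/(v + v_e).

5004 Hz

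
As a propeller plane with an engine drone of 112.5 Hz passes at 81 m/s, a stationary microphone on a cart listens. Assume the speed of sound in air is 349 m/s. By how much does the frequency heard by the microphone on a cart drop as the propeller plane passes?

55.2 Hz

Approaching: f₁ = f · v/(v − v_s) = 112.5 × 349/268 ≈ 146.5 Hz.
Receding: f₂ = f · v/(v + v_s) = 112.5 × 349/430 ≈ 91.3 Hz.
Drop: f₁ − f₂ = 2f·v·v_s/(v² − v_s²) = 2 × 112.5 × 349 × 81/(349² − 81²) ≈ 55.2 Hz.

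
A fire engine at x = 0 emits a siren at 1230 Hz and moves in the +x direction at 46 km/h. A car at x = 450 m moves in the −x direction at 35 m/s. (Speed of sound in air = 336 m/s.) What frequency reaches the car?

1412 Hz

46 km/h = 12.78 m/s.
The observer lies on the +x side, so the source is heading toward the observer and the observer is heading toward the source.
Both move, so f' = f · (v + v_o)/(v − v_s).
f' = 1230 × (336 + 35)/(336 − 12.78) = 1230 × 371/323.22 ≈ 1412 Hz.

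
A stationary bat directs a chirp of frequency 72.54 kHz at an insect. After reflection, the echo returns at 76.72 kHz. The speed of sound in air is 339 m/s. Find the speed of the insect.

9.5 m/s

Double Doppler shift off a moving reflector: f₂ = f₀ · (v + u)/(v − u) (u > 0 toward emitter).
Rearranging, u = v · (f₂ − f₀)/(f₂ + f₀) = 339 × 4.18/149.26 ≈ 9.5 m/s.
So the insect is moving at 9.5 m/s toward the emitter.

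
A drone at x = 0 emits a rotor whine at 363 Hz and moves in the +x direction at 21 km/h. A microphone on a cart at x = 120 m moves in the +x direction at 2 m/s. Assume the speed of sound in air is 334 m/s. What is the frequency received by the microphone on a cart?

21 km/h = 5.833 m/s.
The observer lies on the +x side, so the source is heading toward the observer and the observer is heading away from the source.
With source approaching and observer receding, f' = f · (v − v_o)/(v − v_s).
f' = 363 × (334 − 2)/(334 − 5.833) = 363 × 332/328.17 ≈ 367 Hz.

367 Hz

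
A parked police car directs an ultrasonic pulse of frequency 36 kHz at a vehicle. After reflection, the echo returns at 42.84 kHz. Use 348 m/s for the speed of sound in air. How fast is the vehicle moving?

30 m/s

Double Doppler shift off a moving reflector: f₂ = f₀ · (v + u)/(v − u) (u > 0 toward emitter).
Rearranging, u = v · (f₂ − f₀)/(f₂ + f₀) = 348 × 6.84/78.84 ≈ 30 m/s.
So the vehicle is moving at 30 m/s toward the emitter.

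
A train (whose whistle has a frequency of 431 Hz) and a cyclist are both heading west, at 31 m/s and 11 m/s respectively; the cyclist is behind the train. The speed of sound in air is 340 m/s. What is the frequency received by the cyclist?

408 Hz

The cyclist is behind, so the train is moving away from it while the cyclist is moving toward the train.
Both move, so f' = f · (v + v_o)/(v + v_s).
f' = 431 × (340 + 11)/(340 + 31) = 431 × 351/371 ≈ 408 Hz.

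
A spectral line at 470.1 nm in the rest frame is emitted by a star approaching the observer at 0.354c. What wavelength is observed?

Relativistic Doppler for wavelength: λ' = λ₀ · √((1 − β)/(1 + β)).
λ' = 470.1 × √(0.6460/1.3540) = 470.1 × 0.69073 ≈ 324.7 nm.

324.7 nm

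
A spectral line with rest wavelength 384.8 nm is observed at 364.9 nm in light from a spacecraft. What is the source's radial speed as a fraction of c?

λ'/λ₀ = 0.9483 < 1 (blueshift), so the source is approaching.
λ'/λ₀ = √((1 − β)/(1 + β)) for an approaching source ⇒ β = (1 − r²)/(1 + r²) with r = λ'/λ₀.
β = (1 − 0.8992)/(1 + 0.8992) ≈ 0.053.

0.053c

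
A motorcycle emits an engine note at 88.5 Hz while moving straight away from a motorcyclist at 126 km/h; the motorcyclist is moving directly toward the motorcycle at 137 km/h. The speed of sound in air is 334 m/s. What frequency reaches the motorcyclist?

89 Hz

126 km/h = 35 m/s; 137 km/h = 38.06 m/s.
With source receding and observer approaching, f' = f · (v + v_o)/(v + v_s).
f' = 88.5 × (334 + 38.06)/(334 + 35) = 88.5 × 372.06/369 ≈ 89 Hz.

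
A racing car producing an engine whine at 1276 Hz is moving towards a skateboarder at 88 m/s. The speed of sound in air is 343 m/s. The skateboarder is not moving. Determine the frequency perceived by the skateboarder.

With the source moving toward a stationary observer, f' = f · v/(v − v_s).
f' = 1276 × 343/(343 − 88) = 1276 × 343/255 ≈ 1716 Hz.

1716 Hz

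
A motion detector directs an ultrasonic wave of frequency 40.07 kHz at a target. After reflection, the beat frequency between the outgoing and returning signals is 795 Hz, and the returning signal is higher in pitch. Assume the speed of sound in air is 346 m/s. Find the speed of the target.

Double Doppler shift off a moving reflector: f₂ = f₀ · (v + u)/(v − u) (u > 0 toward emitter).
Returning signal is higher, so f₂ = f₀ + Δf = 40070 + 795 = 40865 Hz.
Rearranging, u = v · (f₂ − f₀)/(f₂ + f₀) = 346 × 795/80935 ≈ 3.4 m/s.
So the target is moving at 3.4 m/s toward the emitter.

3.4 m/s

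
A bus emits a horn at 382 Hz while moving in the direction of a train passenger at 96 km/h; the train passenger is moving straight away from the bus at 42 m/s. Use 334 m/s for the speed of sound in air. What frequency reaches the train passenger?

363 Hz

96 km/h = 26.67 m/s.
Both move, so f' = f · (v − v_o)/(v − v_s).
f' = 382 × (334 − 42)/(334 − 26.67) = 382 × 292/307.33 ≈ 363 Hz.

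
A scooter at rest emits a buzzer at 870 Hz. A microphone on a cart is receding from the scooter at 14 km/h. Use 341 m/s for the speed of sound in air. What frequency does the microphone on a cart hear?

860 Hz

14 km/h = 3.889 m/s.
Moving observer, stationary source: f' = f · (v − v_o)/v.
f' = 870 × (341 − 3.889)/341 = 870 × 337.11/341 ≈ 860 Hz.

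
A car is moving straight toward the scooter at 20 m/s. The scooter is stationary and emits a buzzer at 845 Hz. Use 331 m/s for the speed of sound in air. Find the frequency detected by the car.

896 Hz

Moving observer, stationary source: f' = f · (v + v_o)/v.
f' = 845 × (331 + 20)/331 = 845 × 351/331 ≈ 896 Hz.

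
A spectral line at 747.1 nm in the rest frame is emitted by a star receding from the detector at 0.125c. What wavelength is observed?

847.1 nm

Relativistic Doppler for wavelength: λ' = λ₀ · √((1 + β)/(1 − β)).
λ' = 747.1 × √(1.1250/0.8750) = 747.1 × 1.13389 ≈ 847.1 nm.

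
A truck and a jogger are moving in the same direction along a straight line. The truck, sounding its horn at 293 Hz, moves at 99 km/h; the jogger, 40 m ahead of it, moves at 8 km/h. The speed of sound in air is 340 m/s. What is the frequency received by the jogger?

317 Hz

99 km/h = 27.5 m/s; 8 km/h = 2.222 m/s.
The jogger is ahead, so the truck is moving toward it while the jogger is moving away from the truck.
With source approaching and observer receding, f' = f · (v − v_o)/(v − v_s).
f' = 293 × (340 − 2.222)/(340 − 27.5) = 293 × 337.78/312.5 ≈ 317 Hz.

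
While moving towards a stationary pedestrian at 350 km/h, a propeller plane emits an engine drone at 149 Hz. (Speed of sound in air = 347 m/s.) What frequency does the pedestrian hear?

207 Hz

350 km/h = 97.22 m/s.
Only the source moves, toward the listener, so f' = f · v/(v − v_s).
f' = 149 × 347/(347 − 97.22) = 149 × 347/249.8 ≈ 207 Hz.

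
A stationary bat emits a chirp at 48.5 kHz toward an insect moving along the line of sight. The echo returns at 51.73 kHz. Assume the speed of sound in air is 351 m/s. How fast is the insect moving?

Double Doppler shift off a moving reflector: f₂ = f₀ · (v + u)/(v − u) (u > 0 toward emitter).
Rearranging, u = v · (f₂ − f₀)/(f₂ + f₀) = 351 × 3.23/100.23 ≈ 11.3 m/s.
So the insect is moving at 11.3 m/s toward the emitter.

11.3 m/s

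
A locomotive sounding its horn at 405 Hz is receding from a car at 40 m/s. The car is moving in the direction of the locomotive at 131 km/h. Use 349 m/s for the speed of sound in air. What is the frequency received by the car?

401 Hz

131 km/h = 36.39 m/s.
Both move, so f' = f · (v + v_o)/(v + v_s).
f' = 405 × (349 + 36.39)/(349 + 40) = 405 × 385.39/389 ≈ 401 Hz.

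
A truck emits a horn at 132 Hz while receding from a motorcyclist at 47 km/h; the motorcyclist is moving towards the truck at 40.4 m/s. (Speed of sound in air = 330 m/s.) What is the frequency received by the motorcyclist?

47 km/h = 13.06 m/s.
General Doppler shift: f' = f · (v + v_o)/(v + v_s).
f' = 132 × (330 + 40.4)/(330 + 13.06) = 132 × 370.4/343.06 ≈ 143 Hz.

143 Hz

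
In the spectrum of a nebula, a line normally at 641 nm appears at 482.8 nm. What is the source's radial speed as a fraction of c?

0.276c

λ'/λ₀ = 0.7532 < 1 (blueshift), so the source is approaching.
λ'/λ₀ = √((1 − β)/(1 + β)) for an approaching source ⇒ β = (1 − r²)/(1 + r²) with r = λ'/λ₀.
β = (1 − 0.5673)/(1 + 0.5673) ≈ 0.276.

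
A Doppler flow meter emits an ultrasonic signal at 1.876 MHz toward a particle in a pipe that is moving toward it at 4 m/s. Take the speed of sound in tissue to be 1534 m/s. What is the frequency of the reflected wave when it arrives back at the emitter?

1.8858 MHz

At the particle in a pipe (a moving observer), f₁ = f₀ · (v + u)/v = 1.876 × 1538/1534 ≈ 1.8809 MHz.
On reflection it acts as a source moving toward the stationary detector: f₂ = f₁ · v/(v − u) = 1.8809 × 1534/1530 ≈ 1.8858 MHz.
Equivalently f₂ = f₀ · (v + u)/(v − u).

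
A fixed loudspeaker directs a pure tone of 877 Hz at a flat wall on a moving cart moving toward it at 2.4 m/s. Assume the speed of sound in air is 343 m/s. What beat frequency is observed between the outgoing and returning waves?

At the flat wall on a moving cart (a moving observer), f₁ = f₀ · (v + u)/v = 877 × 345.4/343 ≈ 883.14 Hz.
On reflection it acts as a source moving toward the stationary detector: f₂ = f₁ · v/(v − u) = 883.14 × 343/340.6 ≈ 889.36 Hz.
Equivalently f₂ = f₀ · (v + u)/(v − u).
Beat frequency: |f₂ − f₀| = 2u·f₀/(v − u) = 2 × 2.4 × 877/340.6 ≈ 12.4 Hz.

12.4 Hz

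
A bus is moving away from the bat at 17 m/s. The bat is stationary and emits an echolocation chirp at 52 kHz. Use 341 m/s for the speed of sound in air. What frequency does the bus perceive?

Moving observer, stationary source: f' = f · (v − v_o)/v.
f' = 52 × (341 − 17)/341 = 52 × 324/341 ≈ 49.4 kHz.

49.4 kHz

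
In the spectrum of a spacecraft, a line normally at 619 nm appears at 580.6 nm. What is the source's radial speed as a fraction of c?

λ'/λ₀ = 0.9380 < 1 (blueshift), so the source is approaching.
λ'/λ₀ = √((1 − β)/(1 + β)) for an approaching source ⇒ β = (1 − r²)/(1 + r²) with r = λ'/λ₀.
β = (1 − 0.8798)/(1 + 0.8798) ≈ 0.064.

0.064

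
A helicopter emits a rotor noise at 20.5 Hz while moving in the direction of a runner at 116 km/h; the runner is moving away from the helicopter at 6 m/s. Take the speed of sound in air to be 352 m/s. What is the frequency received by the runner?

116 km/h = 32.22 m/s.
Both move, so f' = f · (v − v_o)/(v − v_s).
f' = 20.5 × (352 − 6)/(352 − 32.22) = 20.5 × 346/319.78 ≈ 22.2 Hz.

22.2 Hz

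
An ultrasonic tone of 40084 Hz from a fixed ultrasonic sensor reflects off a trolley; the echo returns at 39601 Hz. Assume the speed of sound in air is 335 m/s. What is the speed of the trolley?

Double Doppler shift off a moving reflector: f₂ = f₀ · (v + u)/(v − u) (u > 0 toward emitter).
Rearranging, u = v · (f₂ − f₀)/(f₂ + f₀) = 335 × -483/79685 ≈ -2.03 m/s.
So the trolley is moving at 2.03 m/s away from the emitter.

2.03 m/s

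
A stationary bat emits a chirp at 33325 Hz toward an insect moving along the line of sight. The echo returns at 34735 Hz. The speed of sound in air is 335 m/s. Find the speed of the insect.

6.9 m/s

Double Doppler shift off a moving reflector: f₂ = f₀ · (v + u)/(v − u) (u > 0 toward emitter).
Rearranging, u = v · (f₂ − f₀)/(f₂ + f₀) = 335 × 1410/68060 ≈ 6.9 m/s.
So the insect is moving at 6.9 m/s toward the emitter.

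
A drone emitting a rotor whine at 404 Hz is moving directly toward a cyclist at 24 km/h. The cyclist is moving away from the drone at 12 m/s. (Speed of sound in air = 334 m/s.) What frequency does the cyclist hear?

397 Hz

24 km/h = 6.667 m/s.
General Doppler shift: f' = f · (v − v_o)/(v − v_s).
f' = 404 × (334 − 12)/(334 − 6.667) = 404 × 322/327.33 ≈ 397 Hz.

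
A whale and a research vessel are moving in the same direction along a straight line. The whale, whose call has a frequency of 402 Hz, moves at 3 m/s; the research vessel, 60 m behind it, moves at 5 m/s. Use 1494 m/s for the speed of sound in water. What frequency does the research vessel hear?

The research vessel is behind, so the whale is moving away from it while the research vessel is moving toward the whale.
With source receding and observer approaching, f' = f · (v + v_o)/(v + v_s).
f' = 402 × (1494 + 5)/(1494 + 3) = 402 × 1499/1497 ≈ 403 Hz.

403 Hz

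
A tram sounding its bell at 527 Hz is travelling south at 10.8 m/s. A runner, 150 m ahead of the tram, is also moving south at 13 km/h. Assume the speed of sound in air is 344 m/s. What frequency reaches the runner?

13 km/h = 3.611 m/s.
The runner is ahead, so the tram is moving toward it while the runner is moving away from the tram.
Both move, so f' = f · (v − v_o)/(v − v_s).
f' = 527 × (344 − 3.611)/(344 − 10.8) = 527 × 340.39/333.2 ≈ 538 Hz.

538 Hz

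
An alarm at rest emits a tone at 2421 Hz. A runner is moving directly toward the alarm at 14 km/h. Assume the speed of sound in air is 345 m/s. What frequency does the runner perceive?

2448 Hz

14 km/h = 3.889 m/s.
Moving observer, stationary source: f' = f · (v + v_o)/v.
f' = 2421 × (345 + 3.889)/345 = 2421 × 348.89/345 ≈ 2448 Hz.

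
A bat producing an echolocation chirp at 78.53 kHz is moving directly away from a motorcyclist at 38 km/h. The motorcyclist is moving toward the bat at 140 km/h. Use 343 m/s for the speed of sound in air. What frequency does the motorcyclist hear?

84.8 kHz

38 km/h = 10.56 m/s; 140 km/h = 38.89 m/s.
With source receding and observer approaching, f' = f · (v + v_o)/(v + v_s).
f' = 78.53 × (343 + 38.89)/(343 + 10.56) = 78.53 × 381.89/353.56 ≈ 84.8 kHz.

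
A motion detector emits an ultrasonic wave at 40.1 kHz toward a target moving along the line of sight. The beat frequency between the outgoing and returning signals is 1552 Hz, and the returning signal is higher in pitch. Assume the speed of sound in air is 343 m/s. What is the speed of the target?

6.5 m/s

Double Doppler shift off a moving reflector: f₂ = f₀ · (v + u)/(v − u) (u > 0 toward emitter).
Returning signal is higher, so f₂ = f₀ + Δf = 40100 + 1552 = 41652 Hz.
Rearranging, u = v · (f₂ − f₀)/(f₂ + f₀) = 343 × 1552/81752 ≈ 6.5 m/s.
So the target is moving at 6.5 m/s toward the emitter.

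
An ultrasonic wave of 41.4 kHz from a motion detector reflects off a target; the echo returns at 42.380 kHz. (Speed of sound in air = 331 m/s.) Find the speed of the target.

3.9 m/s

Double Doppler shift off a moving reflector: f₂ = f₀ · (v + u)/(v − u) (u > 0 toward emitter).
Rearranging, u = v · (f₂ − f₀)/(f₂ + f₀) = 331 × 0.980/83.780 ≈ 3.9 m/s.
So the target is moving at 3.9 m/s toward the emitter.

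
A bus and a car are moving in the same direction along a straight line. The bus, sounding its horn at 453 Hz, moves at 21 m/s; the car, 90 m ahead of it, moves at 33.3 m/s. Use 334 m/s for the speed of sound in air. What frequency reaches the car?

435 Hz

The car is ahead, so the bus is moving toward it while the car is moving away from the bus.
With source approaching and observer receding, f' = f · (v − v_o)/(v − v_s).
f' = 453 × (334 − 33.3)/(334 − 21) = 453 × 300.7/313 ≈ 435 Hz.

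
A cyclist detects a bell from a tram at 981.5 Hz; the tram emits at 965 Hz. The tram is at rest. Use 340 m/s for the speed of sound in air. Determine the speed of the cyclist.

f' > f, so the cyclist is approaching.
f' = f · (v + v_o)/v ⇒ v_o = v · |f'/f − 1|.
v_o = 340 × |981.5/965 − 1| = 340 × 0.0171 ≈ 5.8 m/s.

5.8 m/s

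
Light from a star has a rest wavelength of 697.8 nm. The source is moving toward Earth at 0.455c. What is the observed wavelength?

427.1 nm

Relativistic Doppler for wavelength: λ' = λ₀ · √((1 − β)/(1 + β)).
λ' = 697.8 × √(0.5450/1.4550) = 697.8 × 0.61202 ≈ 427.1 nm.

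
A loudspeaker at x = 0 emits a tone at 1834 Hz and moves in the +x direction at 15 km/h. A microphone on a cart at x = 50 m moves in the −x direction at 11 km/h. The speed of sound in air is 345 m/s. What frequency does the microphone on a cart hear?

1873 Hz

15 km/h = 4.167 m/s; 11 km/h = 3.056 m/s.
The observer lies on the +x side, so the source is heading toward the observer and the observer is heading toward the source.
With source approaching and observer approaching, f' = f · (v + v_o)/(v − v_s).
f' = 1834 × (345 + 3.056)/(345 − 4.167) = 1834 × 348.06/340.83 ≈ 1873 Hz.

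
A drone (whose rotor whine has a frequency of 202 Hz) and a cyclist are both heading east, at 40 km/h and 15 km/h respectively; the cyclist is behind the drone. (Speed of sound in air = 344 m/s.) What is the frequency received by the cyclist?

198 Hz

40 km/h = 11.11 m/s; 15 km/h = 4.167 m/s.
The cyclist is behind, so the drone is moving away from it while the cyclist is moving toward the drone.
General Doppler shift: f' = f · (v + v_o)/(v + v_s).
f' = 202 × (344 + 4.167)/(344 + 11.11) = 202 × 348.17/355.11 ≈ 198 Hz.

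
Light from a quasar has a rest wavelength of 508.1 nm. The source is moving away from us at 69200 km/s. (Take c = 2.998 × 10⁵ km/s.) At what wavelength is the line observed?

β = v/c = 69200/299800 = 0.2308.
Relativistic Doppler for wavelength: λ' = λ₀ · √((1 + β)/(1 − β)).
λ' = 508.1 × √(1.2308/0.7692) = 508.1 × 1.26498 ≈ 642.7 nm.

642.7 nm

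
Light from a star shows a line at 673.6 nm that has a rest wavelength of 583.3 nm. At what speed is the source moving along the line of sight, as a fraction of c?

λ'/λ₀ = 1.1548 > 1 (redshift), so the source is receding.
λ'/λ₀ = √((1 + β)/(1 − β)) for a receding source ⇒ β = (r² − 1)/(r² + 1) with r = λ'/λ₀.
β = (1.3336 − 1)/(1.3336 + 1) ≈ 0.143.

0.143c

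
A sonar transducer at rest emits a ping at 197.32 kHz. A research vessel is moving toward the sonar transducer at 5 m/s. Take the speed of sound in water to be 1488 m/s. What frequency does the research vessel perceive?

Moving observer, stationary source: f' = f · (v + v_o)/v.
f' = 197.32 × (1488 + 5)/1488 = 197.32 × 1493/1488 ≈ 198.0 kHz.

198.0 kHz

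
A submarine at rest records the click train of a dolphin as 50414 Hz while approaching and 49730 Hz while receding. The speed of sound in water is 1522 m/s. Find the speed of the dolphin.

10.4 m/s

f₁/f₂ = (v + v_s)/(v − v_s), so v_s = v · (f₁ − f₂)/(f₁ + f₂).
v_s = 1522 × (50414 − 49730)/(50414 + 49730) = 1522 × 684/100144 ≈ 10.4 m/s.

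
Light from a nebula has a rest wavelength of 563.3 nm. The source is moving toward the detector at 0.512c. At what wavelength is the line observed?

320.0 nm

Relativistic Doppler for wavelength: λ' = λ₀ · √((1 − β)/(1 + β)).
λ' = 563.3 × √(0.4880/1.5120) = 563.3 × 0.56811 ≈ 320.0 nm.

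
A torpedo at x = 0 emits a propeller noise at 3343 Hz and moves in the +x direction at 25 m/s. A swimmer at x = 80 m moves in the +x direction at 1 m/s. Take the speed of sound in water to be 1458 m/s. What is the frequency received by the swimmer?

3399 Hz

The observer lies on the +x side, so the source is heading toward the observer and the observer is heading away from the source.
With source approaching and observer receding, f' = f · (v − v_o)/(v − v_s).
f' = 3343 × (1458 − 1)/(1458 − 25) = 3343 × 1457/1433 ≈ 3399 Hz.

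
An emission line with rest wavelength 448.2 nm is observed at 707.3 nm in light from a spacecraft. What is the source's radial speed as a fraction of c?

0.427c

λ'/λ₀ = 1.5781 > 1 (redshift), so the source is receding.
λ'/λ₀ = √((1 + β)/(1 − β)) for a receding source ⇒ β = (r² − 1)/(r² + 1) with r = λ'/λ₀.
β = (2.4904 − 1)/(2.4904 + 1) ≈ 0.427.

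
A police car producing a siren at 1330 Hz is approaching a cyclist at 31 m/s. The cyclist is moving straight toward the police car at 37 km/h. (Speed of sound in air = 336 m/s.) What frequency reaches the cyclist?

1510 Hz

37 km/h = 10.28 m/s.
Both move, so f' = f · (v + v_o)/(v − v_s).
f' = 1330 × (336 + 10.28)/(336 − 31) = 1330 × 346.28/305 ≈ 1510 Hz.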